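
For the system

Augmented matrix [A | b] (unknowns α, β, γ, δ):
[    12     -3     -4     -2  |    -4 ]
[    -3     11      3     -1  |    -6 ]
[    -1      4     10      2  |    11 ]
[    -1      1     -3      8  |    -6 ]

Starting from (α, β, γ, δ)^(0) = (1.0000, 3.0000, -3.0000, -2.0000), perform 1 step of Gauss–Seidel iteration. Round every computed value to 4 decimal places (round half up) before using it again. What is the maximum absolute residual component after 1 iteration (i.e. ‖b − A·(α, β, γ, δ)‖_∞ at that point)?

Iteration 1:
  α = (-4 - (-3)·3.0000 - (-4)·-3.0000 - (-2)·-2.0000) / (12) = -0.9167
  β = (-6 - (-3)·-0.9167 - (3)·-3.0000 - (-1)·-2.0000) / (11) = -0.1591
  γ = (11 - (-1)·-0.9167 - (4)·-0.1591 - (2)·-2.0000) / (10) = 1.4720
  δ = (-6 - (-1)·-0.9167 - (1)·-0.1591 - (-3)·1.4720) / (8) = -0.2927
Residual b − A·x = (11.8257, -11.7087, -3.4149, 0.0000); ∞-norm = 11.8257

11.8257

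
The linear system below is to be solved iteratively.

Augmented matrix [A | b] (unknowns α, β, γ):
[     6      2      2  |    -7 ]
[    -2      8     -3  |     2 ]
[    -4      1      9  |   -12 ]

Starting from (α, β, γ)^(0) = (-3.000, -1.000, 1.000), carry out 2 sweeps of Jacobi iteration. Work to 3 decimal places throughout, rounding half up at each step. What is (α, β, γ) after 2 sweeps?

Iteration 1:
  α = (-7 - (2)·-1.000 - (2)·1.000) / (6) = -1.167
  β = (2 - (-2)·-3.000 - (-3)·1.000) / (8) = -0.125
  γ = (-12 - (-4)·-3.000 - (1)·-1.000) / (9) = -2.556
Iteration 2:
  α = (-7 - (2)·-0.125 - (2)·-2.556) / (6) = -0.273
  β = (2 - (-2)·-1.167 - (-3)·-2.556) / (8) = -1.000
  γ = (-12 - (-4)·-1.167 - (1)·-0.125) / (9) = -1.838

(-0.273, -1.000, -1.838)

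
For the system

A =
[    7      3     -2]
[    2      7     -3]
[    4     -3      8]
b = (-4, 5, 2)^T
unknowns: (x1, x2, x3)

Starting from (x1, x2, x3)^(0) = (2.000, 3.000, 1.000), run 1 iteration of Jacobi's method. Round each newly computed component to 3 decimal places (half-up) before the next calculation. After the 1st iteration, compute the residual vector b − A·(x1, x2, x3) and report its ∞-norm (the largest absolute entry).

6.997

Iteration 1:
  x1 = (-4 - (3)·3.000 - (-2)·1.000) / (7) = -1.571
  x2 = (5 - (2)·2.000 - (-3)·1.000) / (7) = 0.571
  x3 = (2 - (4)·2.000 - (-3)·3.000) / (8) = 0.375
Residual b − A·x = (6.034, 5.270, 6.997); ∞-norm = 6.997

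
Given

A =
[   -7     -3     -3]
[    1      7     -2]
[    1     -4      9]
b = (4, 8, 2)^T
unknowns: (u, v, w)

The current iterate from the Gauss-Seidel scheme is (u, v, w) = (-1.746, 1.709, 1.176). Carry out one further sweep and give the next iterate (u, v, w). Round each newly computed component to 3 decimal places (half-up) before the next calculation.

One sweep:
  u = (4 - (-3)·1.709 - (-3)·1.176) / (-7) = -1.808
  v = (8 - (1)·-1.808 - (-2)·1.176) / (7) = 1.737
  w = (2 - (1)·-1.808 - (-4)·1.737) / (9) = 1.195

(-1.808, 1.737, 1.195)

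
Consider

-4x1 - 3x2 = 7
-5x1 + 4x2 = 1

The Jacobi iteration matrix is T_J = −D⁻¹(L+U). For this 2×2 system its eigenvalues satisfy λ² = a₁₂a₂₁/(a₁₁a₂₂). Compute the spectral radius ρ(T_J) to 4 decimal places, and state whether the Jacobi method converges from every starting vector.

0.9682

a₁₂a₂₁/(a₁₁a₂₂) = (-3)·(-5) / ((-4)·(4)) = -0.937500
ρ = √|-0.937500| = √0.937500 = 0.9682
ρ < 1, so Jacobi converges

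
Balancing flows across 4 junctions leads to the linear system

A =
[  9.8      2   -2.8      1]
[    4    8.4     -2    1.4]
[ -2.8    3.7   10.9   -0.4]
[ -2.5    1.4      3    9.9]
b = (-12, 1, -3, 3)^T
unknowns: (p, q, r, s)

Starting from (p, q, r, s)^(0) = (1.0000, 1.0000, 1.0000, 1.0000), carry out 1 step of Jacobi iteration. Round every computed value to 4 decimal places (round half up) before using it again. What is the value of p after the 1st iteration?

Iteration 1:
  p = (-12 - (2)·1.0000 - (-2.8)·1.0000 - (1)·1.0000) / (9.8) = -1.2449
  q = (1 - (4)·1.0000 - (-2)·1.0000 - (1.4)·1.0000) / (8.4) = -0.2857
  r = (-3 - (-2.8)·1.0000 - (3.7)·1.0000 - (-0.4)·1.0000) / (10.9) = -0.3211
  s = (3 - (-2.5)·1.0000 - (1.4)·1.0000 - (3)·1.0000) / (9.9) = 0.1111

-1.2449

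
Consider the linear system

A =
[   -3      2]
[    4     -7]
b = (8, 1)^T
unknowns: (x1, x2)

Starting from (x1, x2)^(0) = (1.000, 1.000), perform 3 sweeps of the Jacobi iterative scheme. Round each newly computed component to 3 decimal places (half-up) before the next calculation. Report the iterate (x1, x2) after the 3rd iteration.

(-3.524, -1.503)

Iteration 1:
  x1 = (8 - (2)·1.000) / (-3) = -2.000
  x2 = (1 - (4)·1.000) / (-7) = 0.429
Iteration 2:
  x1 = (8 - (2)·0.429) / (-3) = -2.381
  x2 = (1 - (4)·-2.000) / (-7) = -1.286
Iteration 3:
  x1 = (8 - (2)·-1.286) / (-3) = -3.524
  x2 = (1 - (4)·-2.381) / (-7) = -1.503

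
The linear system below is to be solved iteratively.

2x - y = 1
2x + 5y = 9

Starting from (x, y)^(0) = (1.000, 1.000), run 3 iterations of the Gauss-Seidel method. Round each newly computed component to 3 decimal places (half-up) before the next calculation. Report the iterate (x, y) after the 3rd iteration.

(1.160, 1.336)

Iteration 1:
  x = (1 - (-1)·1.000) / (2) = 1.000
  y = (9 - (2)·1.000) / (5) = 1.400
Iteration 2:
  x = (1 - (-1)·1.400) / (2) = 1.200
  y = (9 - (2)·1.200) / (5) = 1.320
Iteration 3:
  x = (1 - (-1)·1.320) / (2) = 1.160
  y = (9 - (2)·1.160) / (5) = 1.336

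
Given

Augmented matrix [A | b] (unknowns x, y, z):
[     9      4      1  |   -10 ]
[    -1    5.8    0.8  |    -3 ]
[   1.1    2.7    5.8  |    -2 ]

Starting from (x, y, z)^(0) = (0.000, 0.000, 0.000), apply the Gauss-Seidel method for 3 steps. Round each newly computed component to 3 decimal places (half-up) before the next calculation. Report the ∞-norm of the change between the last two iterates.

0.008

Iteration 1:
  x = (-10 - (4)·0.000 - (1)·0.000) / (9) = -1.111
  y = (-3 - (-1)·-1.111 - (0.8)·0.000) / (5.8) = -0.709
  z = (-2 - (1.1)·-1.111 - (2.7)·-0.709) / (5.8) = 0.196
Iteration 2:
  x = (-10 - (4)·-0.709 - (1)·0.196) / (9) = -0.818
  y = (-3 - (-1)·-0.818 - (0.8)·0.196) / (5.8) = -0.685
  z = (-2 - (1.1)·-0.818 - (2.7)·-0.685) / (5.8) = 0.129
Iteration 3:
  x = (-10 - (4)·-0.685 - (1)·0.129) / (9) = -0.821
  y = (-3 - (-1)·-0.821 - (0.8)·0.129) / (5.8) = -0.677
  z = (-2 - (1.1)·-0.821 - (2.7)·-0.677) / (5.8) = 0.126
Change: (-0.003, 0.008, -0.003) → max |·| = 0.008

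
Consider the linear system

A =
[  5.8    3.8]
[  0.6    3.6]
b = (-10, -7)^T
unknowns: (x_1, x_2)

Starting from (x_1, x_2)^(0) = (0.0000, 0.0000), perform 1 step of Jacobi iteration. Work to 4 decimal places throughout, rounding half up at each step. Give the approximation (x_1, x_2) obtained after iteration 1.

Iteration 1:
  x_1 = (-10 - (3.8)·0.0000) / (5.8) = -1.7241
  x_2 = (-7 - (0.6)·0.0000) / (3.6) = -1.9444

(-1.7241, -1.9444)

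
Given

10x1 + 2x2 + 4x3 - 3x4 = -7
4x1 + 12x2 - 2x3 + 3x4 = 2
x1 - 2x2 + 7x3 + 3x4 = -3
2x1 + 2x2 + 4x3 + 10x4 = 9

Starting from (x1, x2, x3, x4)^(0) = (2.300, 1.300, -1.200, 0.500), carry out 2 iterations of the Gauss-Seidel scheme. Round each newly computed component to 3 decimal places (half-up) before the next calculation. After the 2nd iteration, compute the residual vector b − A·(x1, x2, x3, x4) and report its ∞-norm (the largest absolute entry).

Iteration 1:
  x1 = (-7 - (2)·1.300 - (4)·-1.200 - (-3)·0.500) / (10) = -0.330
  x2 = (2 - (4)·-0.330 - (-2)·-1.200 - (3)·0.500) / (12) = -0.048
  x3 = (-3 - (1)·-0.330 - (-2)·-0.048 - (3)·0.500) / (7) = -0.609
  x4 = (9 - (2)·-0.330 - (2)·-0.048 - (4)·-0.609) / (10) = 1.219
Iteration 2:
  x1 = (-7 - (2)·-0.048 - (4)·-0.609 - (-3)·1.219) / (10) = -0.081
  x2 = (2 - (4)·-0.081 - (-2)·-0.609 - (3)·1.219) / (12) = -0.213
  x3 = (-3 - (1)·-0.081 - (-2)·-0.213 - (3)·1.219) / (7) = -1.000
  x4 = (9 - (2)·-0.081 - (2)·-0.213 - (4)·-1.000) / (10) = 1.359
Residual b − A·x = (2.313, -1.197, -0.422, -0.002); ∞-norm = 2.313

2.313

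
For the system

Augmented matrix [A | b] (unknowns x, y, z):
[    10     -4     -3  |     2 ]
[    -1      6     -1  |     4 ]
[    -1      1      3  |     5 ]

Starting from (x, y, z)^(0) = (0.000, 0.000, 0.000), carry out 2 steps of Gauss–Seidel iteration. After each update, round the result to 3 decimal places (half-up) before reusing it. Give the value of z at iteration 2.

Iteration 1:
  x = (2 - (-4)·0.000 - (-3)·0.000) / (10) = 0.200
  y = (4 - (-1)·0.200 - (-1)·0.000) / (6) = 0.700
  z = (5 - (-1)·0.200 - (1)·0.700) / (3) = 1.500
Iteration 2:
  x = (2 - (-4)·0.700 - (-3)·1.500) / (10) = 0.930
  y = (4 - (-1)·0.930 - (-1)·1.500) / (6) = 1.072
  z = (5 - (-1)·0.930 - (1)·1.072) / (3) = 1.619

1.619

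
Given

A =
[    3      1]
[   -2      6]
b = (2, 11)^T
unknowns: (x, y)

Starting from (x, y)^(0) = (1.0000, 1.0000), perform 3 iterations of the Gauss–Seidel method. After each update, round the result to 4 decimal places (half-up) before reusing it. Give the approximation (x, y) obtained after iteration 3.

Iteration 1:
  x = (2 - (1)·1.0000) / (3) = 0.3333
  y = (11 - (-2)·0.3333) / (6) = 1.9444
Iteration 2:
  x = (2 - (1)·1.9444) / (3) = 0.0185
  y = (11 - (-2)·0.0185) / (6) = 1.8395
Iteration 3:
  x = (2 - (1)·1.8395) / (3) = 0.0535
  y = (11 - (-2)·0.0535) / (6) = 1.8512

(0.0535, 1.8512)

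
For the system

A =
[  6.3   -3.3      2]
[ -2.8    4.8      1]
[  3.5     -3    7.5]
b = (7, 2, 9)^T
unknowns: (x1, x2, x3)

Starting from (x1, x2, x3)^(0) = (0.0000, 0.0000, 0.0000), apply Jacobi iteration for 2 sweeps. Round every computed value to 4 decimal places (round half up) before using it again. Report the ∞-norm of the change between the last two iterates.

Iteration 1:
  x1 = (7 - (-3.3)·0.0000 - (2)·0.0000) / (6.3) = 1.1111
  x2 = (2 - (-2.8)·0.0000 - (1)·0.0000) / (4.8) = 0.4167
  x3 = (9 - (3.5)·0.0000 - (-3)·0.0000) / (7.5) = 1.2000
Iteration 2:
  x1 = (7 - (-3.3)·0.4167 - (2)·1.2000) / (6.3) = 0.9484
  x2 = (2 - (-2.8)·1.1111 - (1)·1.2000) / (4.8) = 0.8148
  x3 = (9 - (3.5)·1.1111 - (-3)·0.4167) / (7.5) = 0.8482
Change: (-0.1627, 0.3981, -0.3518) → max |·| = 0.3981

0.3981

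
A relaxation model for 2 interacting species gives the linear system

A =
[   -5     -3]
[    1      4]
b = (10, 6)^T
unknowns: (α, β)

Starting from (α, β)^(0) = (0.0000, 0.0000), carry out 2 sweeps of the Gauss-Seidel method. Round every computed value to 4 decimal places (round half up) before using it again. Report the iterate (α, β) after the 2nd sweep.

Iteration 1:
  α = (10 - (-3)·0.0000) / (-5) = -2.0000
  β = (6 - (1)·-2.0000) / (4) = 2.0000
Iteration 2:
  α = (10 - (-3)·2.0000) / (-5) = -3.2000
  β = (6 - (1)·-3.2000) / (4) = 2.3000

(-3.2000, 2.3000)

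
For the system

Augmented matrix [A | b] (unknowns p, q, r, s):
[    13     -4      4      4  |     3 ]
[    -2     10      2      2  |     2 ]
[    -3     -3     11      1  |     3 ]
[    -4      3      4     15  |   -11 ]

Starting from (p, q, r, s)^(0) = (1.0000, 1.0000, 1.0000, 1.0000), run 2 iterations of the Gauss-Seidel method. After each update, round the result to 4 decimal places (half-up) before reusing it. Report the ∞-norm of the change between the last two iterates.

Iteration 1:
  p = (3 - (-4)·1.0000 - (4)·1.0000 - (4)·1.0000) / (13) = -0.0769
  q = (2 - (-2)·-0.0769 - (2)·1.0000 - (2)·1.0000) / (10) = -0.2154
  r = (3 - (-3)·-0.0769 - (-3)·-0.2154 - (1)·1.0000) / (11) = 0.1021
  s = (-11 - (-4)·-0.0769 - (3)·-0.2154 - (4)·0.1021) / (15) = -0.7380
Iteration 2:
  p = (3 - (-4)·-0.2154 - (4)·0.1021 - (4)·-0.7380) / (13) = 0.3602
  q = (2 - (-2)·0.3602 - (2)·0.1021 - (2)·-0.7380) / (10) = 0.3992
  r = (3 - (-3)·0.3602 - (-3)·0.3992 - (1)·-0.7380) / (11) = 0.5469
  s = (-11 - (-4)·0.3602 - (3)·0.3992 - (4)·0.5469) / (15) = -0.8630
Change: (0.4371, 0.6146, 0.4448, -0.1250) → max |·| = 0.6146

0.6146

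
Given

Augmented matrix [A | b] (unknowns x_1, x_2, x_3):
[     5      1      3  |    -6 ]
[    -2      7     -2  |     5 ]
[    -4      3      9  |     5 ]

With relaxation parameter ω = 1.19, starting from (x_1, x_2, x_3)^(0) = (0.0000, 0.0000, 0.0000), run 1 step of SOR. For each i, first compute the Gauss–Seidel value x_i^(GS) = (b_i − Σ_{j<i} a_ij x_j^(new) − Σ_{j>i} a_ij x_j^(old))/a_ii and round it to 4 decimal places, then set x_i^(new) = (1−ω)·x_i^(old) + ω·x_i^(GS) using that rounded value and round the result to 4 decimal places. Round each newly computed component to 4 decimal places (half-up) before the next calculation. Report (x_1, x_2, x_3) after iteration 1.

(-1.4280, 0.3645, -0.2387)

Iteration 1:
  x_1: GS value = (-6 - (1)·0.0000 - (3)·0.0000) / (5) = -1.2000;  x_1 ← (1−ω)·0.0000 + ω·-1.2000 = -1.4280
  x_2: GS value = (5 - (-2)·-1.4280 - (-2)·0.0000) / (7) = 0.3063;  x_2 ← (1−ω)·0.0000 + ω·0.3063 = 0.3645
  x_3: GS value = (5 - (-4)·-1.4280 - (3)·0.3645) / (9) = -0.2006;  x_3 ← (1−ω)·0.0000 + ω·-0.2006 = -0.2387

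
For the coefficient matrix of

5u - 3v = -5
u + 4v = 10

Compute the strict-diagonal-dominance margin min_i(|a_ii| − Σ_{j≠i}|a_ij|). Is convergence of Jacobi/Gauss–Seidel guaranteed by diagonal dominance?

2

row 1: |5| − (3) = 2
row 2: |4| − (1) = 3
minimum over rows = 2 → strictly diagonally dominant (convergence guaranteed)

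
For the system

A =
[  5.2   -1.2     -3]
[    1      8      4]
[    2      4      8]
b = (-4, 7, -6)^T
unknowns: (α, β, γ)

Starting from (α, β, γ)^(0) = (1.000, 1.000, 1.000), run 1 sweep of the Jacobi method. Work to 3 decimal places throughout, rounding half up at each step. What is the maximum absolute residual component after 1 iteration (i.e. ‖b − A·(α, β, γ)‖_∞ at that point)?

10.962

Iteration 1:
  α = (-4 - (-1.2)·1.000 - (-3)·1.000) / (5.2) = 0.038
  β = (7 - (1)·1.000 - (4)·1.000) / (8) = 0.250
  γ = (-6 - (2)·1.000 - (4)·1.000) / (8) = -1.500
Residual b − A·x = (-8.398, 10.962, 4.924); ∞-norm = 10.962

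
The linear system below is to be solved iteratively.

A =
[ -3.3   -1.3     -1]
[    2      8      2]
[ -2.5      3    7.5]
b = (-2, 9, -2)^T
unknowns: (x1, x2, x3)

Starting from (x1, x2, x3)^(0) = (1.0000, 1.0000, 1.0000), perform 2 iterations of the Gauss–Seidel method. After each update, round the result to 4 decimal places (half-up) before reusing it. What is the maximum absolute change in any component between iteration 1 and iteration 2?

0.5421

Iteration 1:
  x1 = (-2 - (-1.3)·1.0000 - (-1)·1.0000) / (-3.3) = -0.0909
  x2 = (9 - (2)·-0.0909 - (2)·1.0000) / (8) = 0.8977
  x3 = (-2 - (-2.5)·-0.0909 - (3)·0.8977) / (7.5) = -0.6560
Iteration 2:
  x1 = (-2 - (-1.3)·0.8977 - (-1)·-0.6560) / (-3.3) = 0.4512
  x2 = (9 - (2)·0.4512 - (2)·-0.6560) / (8) = 1.1762
  x3 = (-2 - (-2.5)·0.4512 - (3)·1.1762) / (7.5) = -0.5867
Change: (0.5421, 0.2785, 0.0693) → max |·| = 0.5421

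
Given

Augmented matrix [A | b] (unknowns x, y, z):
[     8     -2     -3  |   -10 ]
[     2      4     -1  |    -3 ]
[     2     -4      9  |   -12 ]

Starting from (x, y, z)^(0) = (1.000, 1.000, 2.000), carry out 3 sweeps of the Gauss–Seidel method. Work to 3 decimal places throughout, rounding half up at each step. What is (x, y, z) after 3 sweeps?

Iteration 1:
  x = (-10 - (-2)·1.000 - (-3)·2.000) / (8) = -0.250
  y = (-3 - (2)·-0.250 - (-1)·2.000) / (4) = -0.125
  z = (-12 - (2)·-0.250 - (-4)·-0.125) / (9) = -1.333
Iteration 2:
  x = (-10 - (-2)·-0.125 - (-3)·-1.333) / (8) = -1.781
  y = (-3 - (2)·-1.781 - (-1)·-1.333) / (4) = -0.193
  z = (-12 - (2)·-1.781 - (-4)·-0.193) / (9) = -1.023
Iteration 3:
  x = (-10 - (-2)·-0.193 - (-3)·-1.023) / (8) = -1.682
  y = (-3 - (2)·-1.682 - (-1)·-1.023) / (4) = -0.165
  z = (-12 - (2)·-1.682 - (-4)·-0.165) / (9) = -1.033

(-1.682, -0.165, -1.033)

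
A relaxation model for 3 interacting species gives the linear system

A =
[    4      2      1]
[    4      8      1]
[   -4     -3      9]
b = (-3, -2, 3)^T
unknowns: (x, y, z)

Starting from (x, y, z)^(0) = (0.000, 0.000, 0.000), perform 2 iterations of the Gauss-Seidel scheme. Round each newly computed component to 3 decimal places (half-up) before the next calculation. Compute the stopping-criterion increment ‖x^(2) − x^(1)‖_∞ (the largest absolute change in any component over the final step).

Iteration 1:
  x = (-3 - (2)·0.000 - (1)·0.000) / (4) = -0.750
  y = (-2 - (4)·-0.750 - (1)·0.000) / (8) = 0.125
  z = (3 - (-4)·-0.750 - (-3)·0.125) / (9) = 0.042
Iteration 2:
  x = (-3 - (2)·0.125 - (1)·0.042) / (4) = -0.823
  y = (-2 - (4)·-0.823 - (1)·0.042) / (8) = 0.156
  z = (3 - (-4)·-0.823 - (-3)·0.156) / (9) = 0.020
Change: (-0.073, 0.031, -0.022) → max |·| = 0.073

0.073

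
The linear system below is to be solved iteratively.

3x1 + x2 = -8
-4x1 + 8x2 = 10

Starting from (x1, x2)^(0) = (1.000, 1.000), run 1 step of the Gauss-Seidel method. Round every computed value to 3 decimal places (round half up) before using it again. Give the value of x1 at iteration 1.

-3.000

Iteration 1:
  x1 = (-8 - (1)·1.000) / (3) = -3.000
  x2 = (10 - (-4)·-3.000) / (8) = -0.250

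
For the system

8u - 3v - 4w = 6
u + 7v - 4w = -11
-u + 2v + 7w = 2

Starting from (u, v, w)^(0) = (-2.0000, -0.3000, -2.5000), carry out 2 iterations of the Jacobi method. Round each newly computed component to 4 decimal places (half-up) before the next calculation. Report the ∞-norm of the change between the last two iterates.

Iteration 1:
  u = (6 - (-3)·-0.3000 - (-4)·-2.5000) / (8) = -0.6125
  v = (-11 - (1)·-2.0000 - (-4)·-2.5000) / (7) = -2.7143
  w = (2 - (-1)·-2.0000 - (2)·-0.3000) / (7) = 0.0857
Iteration 2:
  u = (6 - (-3)·-2.7143 - (-4)·0.0857) / (8) = -0.2250
  v = (-11 - (1)·-0.6125 - (-4)·0.0857) / (7) = -1.4350
  w = (2 - (-1)·-0.6125 - (2)·-2.7143) / (7) = 0.9737
Change: (0.3875, 1.2793, 0.8880) → max |·| = 1.2793

1.2793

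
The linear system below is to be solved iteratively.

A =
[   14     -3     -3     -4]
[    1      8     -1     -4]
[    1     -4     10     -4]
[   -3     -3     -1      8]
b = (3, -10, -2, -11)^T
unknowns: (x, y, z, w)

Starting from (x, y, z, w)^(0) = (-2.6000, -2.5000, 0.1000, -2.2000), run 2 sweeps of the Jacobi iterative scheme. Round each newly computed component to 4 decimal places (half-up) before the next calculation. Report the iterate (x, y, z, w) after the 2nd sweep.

(-1.5427, -2.9989, -2.2221, -2.7054)

Iteration 1:
  x = (3 - (-3)·-2.5000 - (-3)·0.1000 - (-4)·-2.2000) / (14) = -0.9286
  y = (-10 - (1)·-2.6000 - (-1)·0.1000 - (-4)·-2.2000) / (8) = -2.0125
  z = (-2 - (1)·-2.6000 - (-4)·-2.5000 - (-4)·-2.2000) / (10) = -1.8200
  w = (-11 - (-3)·-2.6000 - (-3)·-2.5000 - (-1)·0.1000) / (8) = -3.2750
Iteration 2:
  x = (3 - (-3)·-2.0125 - (-3)·-1.8200 - (-4)·-3.2750) / (14) = -1.5427
  y = (-10 - (1)·-0.9286 - (-1)·-1.8200 - (-4)·-3.2750) / (8) = -2.9989
  z = (-2 - (1)·-0.9286 - (-4)·-2.0125 - (-4)·-3.2750) / (10) = -2.2221
  w = (-11 - (-3)·-0.9286 - (-3)·-2.0125 - (-1)·-1.8200) / (8) = -2.7054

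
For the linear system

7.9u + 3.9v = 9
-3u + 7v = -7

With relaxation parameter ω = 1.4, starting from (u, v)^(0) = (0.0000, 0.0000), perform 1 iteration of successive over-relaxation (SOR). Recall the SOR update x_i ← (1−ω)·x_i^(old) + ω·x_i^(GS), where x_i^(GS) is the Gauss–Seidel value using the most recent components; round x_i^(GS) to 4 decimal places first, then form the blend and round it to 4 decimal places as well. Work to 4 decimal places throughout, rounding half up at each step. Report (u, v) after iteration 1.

(1.5949, -0.4431)

Iteration 1:
  u: GS value = (9 - (3.9)·0.0000) / (7.9) = 1.1392;  u ← (1−ω)·0.0000 + ω·1.1392 = 1.5949
  v: GS value = (-7 - (-3)·1.5949) / (7) = -0.3165;  v ← (1−ω)·0.0000 + ω·-0.3165 = -0.4431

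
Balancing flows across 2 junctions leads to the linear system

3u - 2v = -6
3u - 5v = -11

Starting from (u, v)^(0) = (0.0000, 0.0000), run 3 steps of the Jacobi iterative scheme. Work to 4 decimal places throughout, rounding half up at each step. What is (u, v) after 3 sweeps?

Iteration 1:
  u = (-6 - (-2)·0.0000) / (3) = -2.0000
  v = (-11 - (3)·0.0000) / (-5) = 2.2000
Iteration 2:
  u = (-6 - (-2)·2.2000) / (3) = -0.5333
  v = (-11 - (3)·-2.0000) / (-5) = 1.0000
Iteration 3:
  u = (-6 - (-2)·1.0000) / (3) = -1.3333
  v = (-11 - (3)·-0.5333) / (-5) = 1.8800

(-1.3333, 1.8800)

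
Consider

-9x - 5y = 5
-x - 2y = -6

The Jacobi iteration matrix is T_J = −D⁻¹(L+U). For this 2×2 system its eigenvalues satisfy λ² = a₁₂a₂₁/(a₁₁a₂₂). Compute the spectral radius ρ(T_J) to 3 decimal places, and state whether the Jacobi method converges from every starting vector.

a₁₂a₂₁/(a₁₁a₂₂) = (-5)·(-1) / ((-9)·(-2)) = 0.277778
ρ = √|0.277778| = √0.277778 = 0.527
ρ < 1, so Jacobi converges

0.527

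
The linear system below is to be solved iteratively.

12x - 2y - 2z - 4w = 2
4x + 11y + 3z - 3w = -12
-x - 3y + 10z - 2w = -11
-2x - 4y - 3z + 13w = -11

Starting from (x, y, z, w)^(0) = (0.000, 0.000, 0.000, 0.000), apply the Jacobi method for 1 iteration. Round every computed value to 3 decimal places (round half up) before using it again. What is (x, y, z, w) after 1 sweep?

Iteration 1:
  x = (2 - (-2)·0.000 - (-2)·0.000 - (-4)·0.000) / (12) = 0.167
  y = (-12 - (4)·0.000 - (3)·0.000 - (-3)·0.000) / (11) = -1.091
  z = (-11 - (-1)·0.000 - (-3)·0.000 - (-2)·0.000) / (10) = -1.100
  w = (-11 - (-2)·0.000 - (-4)·0.000 - (-3)·0.000) / (13) = -0.846

(0.167, -1.091, -1.100, -0.846)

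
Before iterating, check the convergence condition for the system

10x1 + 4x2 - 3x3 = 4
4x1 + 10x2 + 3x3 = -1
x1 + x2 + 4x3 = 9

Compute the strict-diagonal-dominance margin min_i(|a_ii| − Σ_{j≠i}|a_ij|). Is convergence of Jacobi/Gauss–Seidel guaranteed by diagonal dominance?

2

row 1: |10| − (4+3) = 3
row 2: |10| − (4+3) = 3
row 3: |4| − (1+1) = 2
minimum over rows = 2 → strictly diagonally dominant (convergence guaranteed)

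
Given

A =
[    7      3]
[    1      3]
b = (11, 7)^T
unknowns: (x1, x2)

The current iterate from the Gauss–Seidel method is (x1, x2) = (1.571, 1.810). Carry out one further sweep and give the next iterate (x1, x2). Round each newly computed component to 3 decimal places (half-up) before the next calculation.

One sweep:
  x1 = (11 - (3)·1.810) / (7) = 0.796
  x2 = (7 - (1)·0.796) / (3) = 2.068

(0.796, 2.068)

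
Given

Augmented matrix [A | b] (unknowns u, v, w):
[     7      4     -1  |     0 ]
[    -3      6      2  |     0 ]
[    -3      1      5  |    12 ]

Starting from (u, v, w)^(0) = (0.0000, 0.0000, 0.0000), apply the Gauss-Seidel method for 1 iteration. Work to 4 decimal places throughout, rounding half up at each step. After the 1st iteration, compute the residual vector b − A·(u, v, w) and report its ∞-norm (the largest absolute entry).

4.8000

Iteration 1:
  u = (0 - (4)·0.0000 - (-1)·0.0000) / (7) = 0.0000
  v = (0 - (-3)·0.0000 - (2)·0.0000) / (6) = 0.0000
  w = (12 - (-3)·0.0000 - (1)·0.0000) / (5) = 2.4000
Residual b − A·x = (2.4000, -4.8000, 0.0000); ∞-norm = 4.8000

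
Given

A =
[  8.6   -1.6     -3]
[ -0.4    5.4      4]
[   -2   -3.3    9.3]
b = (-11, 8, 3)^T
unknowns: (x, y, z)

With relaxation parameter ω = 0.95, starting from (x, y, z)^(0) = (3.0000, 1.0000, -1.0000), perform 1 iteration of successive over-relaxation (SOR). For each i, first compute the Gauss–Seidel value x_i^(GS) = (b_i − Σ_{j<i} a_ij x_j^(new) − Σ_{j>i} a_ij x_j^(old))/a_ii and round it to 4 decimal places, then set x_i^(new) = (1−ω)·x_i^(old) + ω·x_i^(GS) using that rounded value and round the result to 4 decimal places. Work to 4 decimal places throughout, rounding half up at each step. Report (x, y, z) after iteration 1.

Iteration 1:
  x: GS value = (-11 - (-1.6)·1.0000 - (-3)·-1.0000) / (8.6) = -1.4419;  x ← (1−ω)·3.0000 + ω·-1.4419 = -1.2198
  y: GS value = (8 - (-0.4)·-1.2198 - (4)·-1.0000) / (5.4) = 2.1319;  y ← (1−ω)·1.0000 + ω·2.1319 = 2.0753
  z: GS value = (3 - (-2)·-1.2198 - (-3.3)·2.0753) / (9.3) = 0.7967;  z ← (1−ω)·-1.0000 + ω·0.7967 = 0.7069

(-1.2198, 2.0753, 0.7069)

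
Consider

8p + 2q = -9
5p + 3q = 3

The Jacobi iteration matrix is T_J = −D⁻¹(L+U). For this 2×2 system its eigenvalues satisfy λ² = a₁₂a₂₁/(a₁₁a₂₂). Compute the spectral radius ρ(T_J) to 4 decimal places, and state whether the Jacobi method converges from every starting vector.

0.6455

a₁₂a₂₁/(a₁₁a₂₂) = (2)·(5) / ((8)·(3)) = 0.416667
ρ = √|0.416667| = √0.416667 = 0.6455
ρ < 1, so Jacobi converges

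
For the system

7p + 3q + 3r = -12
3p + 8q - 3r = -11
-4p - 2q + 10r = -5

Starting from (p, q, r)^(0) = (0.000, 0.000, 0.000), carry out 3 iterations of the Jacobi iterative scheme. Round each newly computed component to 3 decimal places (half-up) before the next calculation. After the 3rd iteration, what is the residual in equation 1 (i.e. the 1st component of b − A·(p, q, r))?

0.745

Iteration 1:
  p = (-12 - (3)·0.000 - (3)·0.000) / (7) = -1.714
  q = (-11 - (3)·0.000 - (-3)·0.000) / (8) = -1.375
  r = (-5 - (-4)·0.000 - (-2)·0.000) / (10) = -0.500
Iteration 2:
  p = (-12 - (3)·-1.375 - (3)·-0.500) / (7) = -0.911
  q = (-11 - (3)·-1.714 - (-3)·-0.500) / (8) = -0.920
  r = (-5 - (-4)·-1.714 - (-2)·-1.375) / (10) = -1.461
Iteration 3:
  p = (-12 - (3)·-0.920 - (3)·-1.461) / (7) = -0.694
  q = (-11 - (3)·-0.911 - (-3)·-1.461) / (8) = -1.581
  r = (-5 - (-4)·-0.911 - (-2)·-0.920) / (10) = -1.048
Residual b − A·x = (0.745, 0.586, -0.458)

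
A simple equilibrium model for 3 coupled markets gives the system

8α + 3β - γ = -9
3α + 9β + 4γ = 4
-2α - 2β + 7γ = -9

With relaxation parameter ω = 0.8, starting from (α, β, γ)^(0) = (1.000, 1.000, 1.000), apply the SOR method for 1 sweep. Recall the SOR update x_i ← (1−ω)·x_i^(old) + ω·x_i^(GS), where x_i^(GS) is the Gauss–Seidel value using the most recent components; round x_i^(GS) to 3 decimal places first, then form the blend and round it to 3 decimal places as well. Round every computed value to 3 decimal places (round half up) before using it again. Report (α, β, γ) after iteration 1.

(-0.900, 0.440, -0.934)

Iteration 1:
  α: GS value = (-9 - (3)·1.000 - (-1)·1.000) / (8) = -1.375;  α ← (1−ω)·1.000 + ω·-1.375 = -0.900
  β: GS value = (4 - (3)·-0.900 - (4)·1.000) / (9) = 0.300;  β ← (1−ω)·1.000 + ω·0.300 = 0.440
  γ: GS value = (-9 - (-2)·-0.900 - (-2)·0.440) / (7) = -1.417;  γ ← (1−ω)·1.000 + ω·-1.417 = -0.934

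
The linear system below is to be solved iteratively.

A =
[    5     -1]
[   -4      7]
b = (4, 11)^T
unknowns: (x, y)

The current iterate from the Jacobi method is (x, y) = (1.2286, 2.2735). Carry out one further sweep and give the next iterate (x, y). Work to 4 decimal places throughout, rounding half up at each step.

(1.2547, 2.2735)

One sweep:
  x = (4 - (-1)·2.2735) / (5) = 1.2547
  y = (11 - (-4)·1.2286) / (7) = 2.2735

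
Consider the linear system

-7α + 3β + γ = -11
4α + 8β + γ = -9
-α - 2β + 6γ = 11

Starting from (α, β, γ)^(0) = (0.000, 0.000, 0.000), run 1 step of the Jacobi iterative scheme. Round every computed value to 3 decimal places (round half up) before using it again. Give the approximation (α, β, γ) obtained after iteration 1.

Iteration 1:
  α = (-11 - (3)·0.000 - (1)·0.000) / (-7) = 1.571
  β = (-9 - (4)·0.000 - (1)·0.000) / (8) = -1.125
  γ = (11 - (-1)·0.000 - (-2)·0.000) / (6) = 1.833

(1.571, -1.125, 1.833)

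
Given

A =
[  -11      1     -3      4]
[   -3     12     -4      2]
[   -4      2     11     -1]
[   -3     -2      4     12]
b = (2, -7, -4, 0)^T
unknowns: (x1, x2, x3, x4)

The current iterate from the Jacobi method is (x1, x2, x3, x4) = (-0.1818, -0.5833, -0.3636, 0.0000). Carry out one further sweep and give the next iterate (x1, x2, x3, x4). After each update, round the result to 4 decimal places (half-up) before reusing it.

One sweep:
  x1 = (2 - (1)·-0.5833 - (-3)·-0.3636 - (4)·0.0000) / (-11) = -0.1357
  x2 = (-7 - (-3)·-0.1818 - (-4)·-0.3636 - (2)·0.0000) / (12) = -0.7500
  x3 = (-4 - (-4)·-0.1818 - (2)·-0.5833 - (-1)·0.0000) / (11) = -0.3237
  x4 = (0 - (-3)·-0.1818 - (-2)·-0.5833 - (4)·-0.3636) / (12) = -0.0215

(-0.1357, -0.7500, -0.3237, -0.0215)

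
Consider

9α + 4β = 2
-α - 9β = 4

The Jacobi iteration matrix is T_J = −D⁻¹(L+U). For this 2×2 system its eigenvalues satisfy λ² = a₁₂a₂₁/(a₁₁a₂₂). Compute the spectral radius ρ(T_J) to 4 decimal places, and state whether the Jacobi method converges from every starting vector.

a₁₂a₂₁/(a₁₁a₂₂) = (4)·(-1) / ((9)·(-9)) = 0.049383
ρ = √|0.049383| = √0.049383 = 0.2222
ρ < 1, so Jacobi converges

0.2222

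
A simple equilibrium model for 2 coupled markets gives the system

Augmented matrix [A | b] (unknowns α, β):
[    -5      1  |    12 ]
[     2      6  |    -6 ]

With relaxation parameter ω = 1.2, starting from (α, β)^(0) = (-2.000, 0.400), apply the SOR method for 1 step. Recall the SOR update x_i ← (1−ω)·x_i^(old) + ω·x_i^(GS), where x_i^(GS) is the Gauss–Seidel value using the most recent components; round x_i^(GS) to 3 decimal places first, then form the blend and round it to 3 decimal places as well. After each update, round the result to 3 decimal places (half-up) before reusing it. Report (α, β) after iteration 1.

Iteration 1:
  α: GS value = (12 - (1)·0.400) / (-5) = -2.320;  α ← (1−ω)·-2.000 + ω·-2.320 = -2.384
  β: GS value = (-6 - (2)·-2.384) / (6) = -0.205;  β ← (1−ω)·0.400 + ω·-0.205 = -0.326

(-2.384, -0.326)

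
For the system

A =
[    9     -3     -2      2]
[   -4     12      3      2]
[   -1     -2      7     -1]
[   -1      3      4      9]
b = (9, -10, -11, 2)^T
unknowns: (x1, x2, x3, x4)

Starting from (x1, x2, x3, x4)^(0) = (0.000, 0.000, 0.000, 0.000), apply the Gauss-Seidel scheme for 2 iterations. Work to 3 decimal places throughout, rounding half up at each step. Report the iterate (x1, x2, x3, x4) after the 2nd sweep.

Iteration 1:
  x1 = (9 - (-3)·0.000 - (-2)·0.000 - (2)·0.000) / (9) = 1.000
  x2 = (-10 - (-4)·1.000 - (3)·0.000 - (2)·0.000) / (12) = -0.500
  x3 = (-11 - (-1)·1.000 - (-2)·-0.500 - (-1)·0.000) / (7) = -1.571
  x4 = (2 - (-1)·1.000 - (3)·-0.500 - (4)·-1.571) / (9) = 1.198
Iteration 2:
  x1 = (9 - (-3)·-0.500 - (-2)·-1.571 - (2)·1.198) / (9) = 0.218
  x2 = (-10 - (-4)·0.218 - (3)·-1.571 - (2)·1.198) / (12) = -0.568
  x3 = (-11 - (-1)·0.218 - (-2)·-0.568 - (-1)·1.198) / (7) = -1.531
  x4 = (2 - (-1)·0.218 - (3)·-0.568 - (4)·-1.531) / (9) = 1.116

(0.218, -0.568, -1.531, 1.116)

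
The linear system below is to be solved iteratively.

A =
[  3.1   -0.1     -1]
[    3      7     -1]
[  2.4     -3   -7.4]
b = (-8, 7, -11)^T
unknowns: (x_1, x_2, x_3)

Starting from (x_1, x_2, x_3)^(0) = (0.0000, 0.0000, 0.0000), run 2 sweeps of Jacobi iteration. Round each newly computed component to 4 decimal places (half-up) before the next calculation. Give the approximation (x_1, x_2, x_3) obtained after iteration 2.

Iteration 1:
  x_1 = (-8 - (-0.1)·0.0000 - (-1)·0.0000) / (3.1) = -2.5806
  x_2 = (7 - (3)·0.0000 - (-1)·0.0000) / (7) = 1.0000
  x_3 = (-11 - (2.4)·0.0000 - (-3)·0.0000) / (-7.4) = 1.4865
Iteration 2:
  x_1 = (-8 - (-0.1)·1.0000 - (-1)·1.4865) / (3.1) = -2.0689
  x_2 = (7 - (3)·-2.5806 - (-1)·1.4865) / (7) = 2.3183
  x_3 = (-11 - (2.4)·-2.5806 - (-3)·1.0000) / (-7.4) = 0.2441

(-2.0689, 2.3183, 0.2441)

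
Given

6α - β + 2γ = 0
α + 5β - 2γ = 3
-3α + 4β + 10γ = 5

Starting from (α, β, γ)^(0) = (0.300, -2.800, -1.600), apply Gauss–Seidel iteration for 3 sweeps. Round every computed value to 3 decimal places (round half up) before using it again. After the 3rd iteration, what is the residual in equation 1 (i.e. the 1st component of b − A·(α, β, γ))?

Iteration 1:
  α = (0 - (-1)·-2.800 - (2)·-1.600) / (6) = 0.067
  β = (3 - (1)·0.067 - (-2)·-1.600) / (5) = -0.053
  γ = (5 - (-3)·0.067 - (4)·-0.053) / (10) = 0.541
Iteration 2:
  α = (0 - (-1)·-0.053 - (2)·0.541) / (6) = -0.189
  β = (3 - (1)·-0.189 - (-2)·0.541) / (5) = 0.854
  γ = (5 - (-3)·-0.189 - (4)·0.854) / (10) = 0.102
Iteration 3:
  α = (0 - (-1)·0.854 - (2)·0.102) / (6) = 0.108
  β = (3 - (1)·0.108 - (-2)·0.102) / (5) = 0.619
  γ = (5 - (-3)·0.108 - (4)·0.619) / (10) = 0.285
Residual b − A·x = (-0.599, 0.367, -0.002)

-0.599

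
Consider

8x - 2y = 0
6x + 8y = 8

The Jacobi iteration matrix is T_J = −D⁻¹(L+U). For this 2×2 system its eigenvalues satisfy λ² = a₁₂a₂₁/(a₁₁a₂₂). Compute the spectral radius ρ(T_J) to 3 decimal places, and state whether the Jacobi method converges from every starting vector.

0.433

a₁₂a₂₁/(a₁₁a₂₂) = (-2)·(6) / ((8)·(8)) = -0.187500
ρ = √|-0.187500| = √0.187500 = 0.433
ρ < 1, so Jacobi converges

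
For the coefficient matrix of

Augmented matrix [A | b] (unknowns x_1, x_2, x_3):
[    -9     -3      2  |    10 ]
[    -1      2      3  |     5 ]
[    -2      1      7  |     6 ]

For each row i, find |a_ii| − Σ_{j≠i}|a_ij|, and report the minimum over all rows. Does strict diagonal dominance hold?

row 1: |-9| − (3+2) = 4
row 2: |2| − (1+3) = -2
row 3: |7| − (2+1) = 4
minimum over rows = -2 → not strictly diagonally dominant

-2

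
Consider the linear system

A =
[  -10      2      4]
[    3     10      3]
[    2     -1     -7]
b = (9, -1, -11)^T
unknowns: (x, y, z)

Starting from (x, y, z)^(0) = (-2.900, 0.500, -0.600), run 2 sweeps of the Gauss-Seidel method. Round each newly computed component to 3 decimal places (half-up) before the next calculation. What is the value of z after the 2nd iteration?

1.528

Iteration 1:
  x = (9 - (2)·0.500 - (4)·-0.600) / (-10) = -1.040
  y = (-1 - (3)·-1.040 - (3)·-0.600) / (10) = 0.392
  z = (-11 - (2)·-1.040 - (-1)·0.392) / (-7) = 1.218
Iteration 2:
  x = (9 - (2)·0.392 - (4)·1.218) / (-10) = -0.334
  y = (-1 - (3)·-0.334 - (3)·1.218) / (10) = -0.365
  z = (-11 - (2)·-0.334 - (-1)·-0.365) / (-7) = 1.528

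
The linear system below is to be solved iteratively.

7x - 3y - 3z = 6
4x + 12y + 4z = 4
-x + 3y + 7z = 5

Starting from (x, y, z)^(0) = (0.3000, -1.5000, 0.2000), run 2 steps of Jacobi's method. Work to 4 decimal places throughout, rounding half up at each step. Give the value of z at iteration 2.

0.6857

Iteration 1:
  x = (6 - (-3)·-1.5000 - (-3)·0.2000) / (7) = 0.3000
  y = (4 - (4)·0.3000 - (4)·0.2000) / (12) = 0.1667
  z = (5 - (-1)·0.3000 - (3)·-1.5000) / (7) = 1.4000
Iteration 2:
  x = (6 - (-3)·0.1667 - (-3)·1.4000) / (7) = 1.5286
  y = (4 - (4)·0.3000 - (4)·1.4000) / (12) = -0.2333
  z = (5 - (-1)·0.3000 - (3)·0.1667) / (7) = 0.6857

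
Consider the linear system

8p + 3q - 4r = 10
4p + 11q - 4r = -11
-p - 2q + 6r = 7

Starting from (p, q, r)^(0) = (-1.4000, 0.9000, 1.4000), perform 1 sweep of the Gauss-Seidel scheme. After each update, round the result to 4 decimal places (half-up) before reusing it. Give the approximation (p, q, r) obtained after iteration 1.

(1.6125, -1.0773, 1.0763)

Iteration 1:
  p = (10 - (3)·0.9000 - (-4)·1.4000) / (8) = 1.6125
  q = (-11 - (4)·1.6125 - (-4)·1.4000) / (11) = -1.0773
  r = (7 - (-1)·1.6125 - (-2)·-1.0773) / (6) = 1.0763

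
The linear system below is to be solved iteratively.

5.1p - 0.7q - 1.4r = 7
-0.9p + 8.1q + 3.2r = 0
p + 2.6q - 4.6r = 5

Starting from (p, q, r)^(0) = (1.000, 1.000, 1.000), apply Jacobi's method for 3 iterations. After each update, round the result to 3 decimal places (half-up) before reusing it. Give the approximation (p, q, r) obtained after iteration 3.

Iteration 1:
  p = (7 - (-0.7)·1.000 - (-1.4)·1.000) / (5.1) = 1.784
  q = (0 - (-0.9)·1.000 - (3.2)·1.000) / (8.1) = -0.284
  r = (5 - (1)·1.000 - (2.6)·1.000) / (-4.6) = -0.304
Iteration 2:
  p = (7 - (-0.7)·-0.284 - (-1.4)·-0.304) / (5.1) = 1.250
  q = (0 - (-0.9)·1.784 - (3.2)·-0.304) / (8.1) = 0.318
  r = (5 - (1)·1.784 - (2.6)·-0.284) / (-4.6) = -0.860
Iteration 3:
  p = (7 - (-0.7)·0.318 - (-1.4)·-0.860) / (5.1) = 1.180
  q = (0 - (-0.9)·1.250 - (3.2)·-0.860) / (8.1) = 0.479
  r = (5 - (1)·1.250 - (2.6)·0.318) / (-4.6) = -0.635

(1.180, 0.479, -0.635)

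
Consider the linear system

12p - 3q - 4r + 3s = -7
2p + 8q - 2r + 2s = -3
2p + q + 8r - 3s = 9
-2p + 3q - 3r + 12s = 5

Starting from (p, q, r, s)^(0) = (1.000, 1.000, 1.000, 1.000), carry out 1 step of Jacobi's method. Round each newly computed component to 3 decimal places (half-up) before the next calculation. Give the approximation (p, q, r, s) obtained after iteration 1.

Iteration 1:
  p = (-7 - (-3)·1.000 - (-4)·1.000 - (3)·1.000) / (12) = -0.250
  q = (-3 - (2)·1.000 - (-2)·1.000 - (2)·1.000) / (8) = -0.625
  r = (9 - (2)·1.000 - (1)·1.000 - (-3)·1.000) / (8) = 1.125
  s = (5 - (-2)·1.000 - (3)·1.000 - (-3)·1.000) / (12) = 0.583

(-0.250, -0.625, 1.125, 0.583)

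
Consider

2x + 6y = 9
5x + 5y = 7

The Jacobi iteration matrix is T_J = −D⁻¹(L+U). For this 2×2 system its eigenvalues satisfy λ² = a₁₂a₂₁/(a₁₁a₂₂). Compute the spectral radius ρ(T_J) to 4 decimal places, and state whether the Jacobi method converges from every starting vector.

1.7321

a₁₂a₂₁/(a₁₁a₂₂) = (6)·(5) / ((2)·(5)) = 3.000000
ρ = √|3.000000| = √3.000000 = 1.7321
ρ > 1, so Jacobi diverges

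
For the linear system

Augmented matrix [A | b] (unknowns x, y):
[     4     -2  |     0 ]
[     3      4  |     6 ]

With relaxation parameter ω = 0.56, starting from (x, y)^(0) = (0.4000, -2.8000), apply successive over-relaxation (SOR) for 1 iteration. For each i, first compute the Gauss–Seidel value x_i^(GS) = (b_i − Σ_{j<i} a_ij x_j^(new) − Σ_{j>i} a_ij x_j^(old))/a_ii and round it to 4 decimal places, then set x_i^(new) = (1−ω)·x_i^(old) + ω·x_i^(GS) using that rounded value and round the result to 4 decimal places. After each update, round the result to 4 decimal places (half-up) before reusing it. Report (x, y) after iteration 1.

Iteration 1:
  x: GS value = (0 - (-2)·-2.8000) / (4) = -1.4000;  x ← (1−ω)·0.4000 + ω·-1.4000 = -0.6080
  y: GS value = (6 - (3)·-0.6080) / (4) = 1.9560;  y ← (1−ω)·-2.8000 + ω·1.9560 = -0.1366

(-0.6080, -0.1366)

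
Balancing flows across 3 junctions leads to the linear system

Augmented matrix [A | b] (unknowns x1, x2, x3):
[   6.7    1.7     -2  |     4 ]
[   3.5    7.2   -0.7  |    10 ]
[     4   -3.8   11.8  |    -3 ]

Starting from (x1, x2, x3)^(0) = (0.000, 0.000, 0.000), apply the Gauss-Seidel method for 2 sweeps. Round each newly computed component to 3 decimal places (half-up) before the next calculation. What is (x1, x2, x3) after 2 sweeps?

Iteration 1:
  x1 = (4 - (1.7)·0.000 - (-2)·0.000) / (6.7) = 0.597
  x2 = (10 - (3.5)·0.597 - (-0.7)·0.000) / (7.2) = 1.099
  x3 = (-3 - (4)·0.597 - (-3.8)·1.099) / (11.8) = -0.103
Iteration 2:
  x1 = (4 - (1.7)·1.099 - (-2)·-0.103) / (6.7) = 0.287
  x2 = (10 - (3.5)·0.287 - (-0.7)·-0.103) / (7.2) = 1.239
  x3 = (-3 - (4)·0.287 - (-3.8)·1.239) / (11.8) = 0.047

(0.287, 1.239, 0.047)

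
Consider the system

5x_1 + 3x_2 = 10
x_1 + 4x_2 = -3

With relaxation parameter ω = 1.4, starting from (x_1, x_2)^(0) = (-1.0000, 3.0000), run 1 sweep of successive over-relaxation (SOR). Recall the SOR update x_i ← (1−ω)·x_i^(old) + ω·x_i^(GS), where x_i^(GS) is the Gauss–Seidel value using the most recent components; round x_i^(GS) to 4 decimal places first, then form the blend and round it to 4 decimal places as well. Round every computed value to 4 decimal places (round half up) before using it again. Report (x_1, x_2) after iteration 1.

(0.6800, -2.4880)

Iteration 1:
  x_1: GS value = (10 - (3)·3.0000) / (5) = 0.2000;  x_1 ← (1−ω)·-1.0000 + ω·0.2000 = 0.6800
  x_2: GS value = (-3 - (1)·0.6800) / (4) = -0.9200;  x_2 ← (1−ω)·3.0000 + ω·-0.9200 = -2.4880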